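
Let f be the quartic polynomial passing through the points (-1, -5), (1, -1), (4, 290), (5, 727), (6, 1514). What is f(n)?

f(n) = n^4 + 2n^3 - 6n^2 + 2

Write f(n) = an^4 + bn^3 + cn^2 + dn + e. Substituting each data point gives a linear system:
  a - b + c - d + e = -5
  a + b + c + d + e = -1
  256a + 64b + 16c + 4d + e = 290
  625a + 125b + 25c + 5d + e = 727
  1296a + 216b + 36c + 6d + e = 1514
Solving the system yields a = 1, b = 2, c = -6, d = 0, e = 2.
So f(n) = n^4 + 2n^3 - 6n^2 + 2.
Check: f(5) = 727. ✓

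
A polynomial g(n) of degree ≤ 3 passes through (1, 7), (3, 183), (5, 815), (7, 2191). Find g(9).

4599

Forward differences of the values at n = 1, 3, 5, 7:
  g  : 7  183  815  2191
  Δ  : 176  632  1376
  Δ^2: 456  744
  Δ^3: 288
The third differences are constant, confirming degree 3.
Interpolating (Newton forward form) and evaluating at n = 9 gives g(9) = 4599.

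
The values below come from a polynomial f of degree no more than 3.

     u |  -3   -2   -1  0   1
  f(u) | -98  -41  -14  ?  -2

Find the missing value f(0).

-5

The 4 known points determine the degree-3 polynomial uniquely.
Write f(u) = au^3 + bu^2 + cu + d. Substituting each data point gives a linear system:
  -27a + 9b - 3c + d = -98
  -8a + 4b - 2c + d = -41
  -a + b - c + d = -14
  a + b + c + d = -2
Solving the system yields a = 2, b = -3, c = 4, d = -5.
So f(u) = 2u³ - 3u² + 4u - 5.
Then f(0) = -5.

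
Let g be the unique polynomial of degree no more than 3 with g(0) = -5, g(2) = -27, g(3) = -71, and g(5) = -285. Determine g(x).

Write g(x) = ax^3 + bx^2 + cx + d. Substituting each data point gives a linear system:
  d = -5
  8a + 4b + 2c + d = -27
  27a + 9b + 3c + d = -71
  125a + 25b + 5c + d = -285
Solving the system yields a = -2, b = -1, c = -1, d = -5.
So g(x) = -2x^3 - x^2 - x - 5.
Check: g(3) = -71. ✓

g(x) = -2x^3 - x^2 - x - 5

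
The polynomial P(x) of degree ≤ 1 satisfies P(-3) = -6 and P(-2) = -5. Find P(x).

P(x) = x - 3

Write P(x) = ax + b. Substituting each data point gives a linear system:
  -3a + b = -6
  -2a + b = -5
Solving the system yields a = 1, b = -3.
So P(x) = x - 3.
Check: P(-3) = -6. ✓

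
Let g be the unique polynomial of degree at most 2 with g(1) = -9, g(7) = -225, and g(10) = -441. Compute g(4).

Using the Lagrange interpolation formula with nodes 1, 7, 10:
  L_0(n) = (n - 7)(n - 10) / 54
  L_1(n) = (n - 1)(n - 10) / -18
  L_2(n) = (n - 1)(n - 7) / 27
Then g(n) = -9·L_0(n) - 225·L_1(n) - 441·L_2(n).
Expanding and collecting terms gives g(n) = -4n² - 4n - 1.
Evaluating at n = 4: g(4) = -81.

-81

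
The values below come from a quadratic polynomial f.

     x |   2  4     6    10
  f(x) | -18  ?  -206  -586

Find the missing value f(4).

The 3 known points determine the degree-2 polynomial uniquely.
Write f(x) = ax^2 + bx + c. Substituting each data point gives a linear system:
  4a + 2b + c = -18
  36a + 6b + c = -206
  100a + 10b + c = -586
Solving the system yields a = -6, b = 1, c = 4.
So f(x) = -6x² + x + 4.
Then f(4) = -88.

-88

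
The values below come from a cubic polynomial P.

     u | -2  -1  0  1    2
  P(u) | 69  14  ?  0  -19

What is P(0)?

On equispaced nodes a degree-3 polynomial has vanishing fourth forward difference, so
  P(-2) - 4·P(-1) + 6·P(0) - 4·P(1) + P(2) = 0.
Substituting the known values and solving for P(0):
  6·P(0) = 6
  P(0) = 1.

1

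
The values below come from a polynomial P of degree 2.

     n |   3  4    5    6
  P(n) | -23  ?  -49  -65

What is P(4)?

The 3 known points determine the degree-2 polynomial uniquely.
Write P(n) = an^2 + bn + c. Substituting each data point gives a linear system:
  9a + 3b + c = -23
  25a + 5b + c = -49
  36a + 6b + c = -65
Solving the system yields a = -1, b = -5, c = 1.
So P(n) = -n² - 5n + 1.
Then P(4) = -35.

-35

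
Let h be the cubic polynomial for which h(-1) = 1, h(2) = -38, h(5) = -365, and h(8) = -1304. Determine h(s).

Write h(s) = as^3 + bs^2 + cs + d. Substituting each data point gives a linear system:
  -a + b - c + d = 1
  8a + 4b + 2c + d = -38
  125a + 25b + 5c + d = -365
  512a + 64b + 8c + d = -1304
Solving the system yields a = -2, b = -4, c = -3, d = 0.
So h(s) = -2s^3 - 4s^2 - 3s.
Check: h(2) = -38. ✓

h(s) = -2s^3 - 4s^2 - 3s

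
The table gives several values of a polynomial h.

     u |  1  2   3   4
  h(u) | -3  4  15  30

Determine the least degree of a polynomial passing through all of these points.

2

Forward differences of the values at u = 1, 2, 3, 4:
  h  : -3  4  15  30
  Δ  : 7  11  15
  Δ^2: 4  4
  Δ^3: 0
The second differences are constant (4) and nonzero, while all higher differences vanish, so the minimal degree is 2.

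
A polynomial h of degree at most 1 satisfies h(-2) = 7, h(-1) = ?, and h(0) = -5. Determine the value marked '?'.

1

The 2 known points determine the degree-1 polynomial uniquely.
Write h(n) = an + b. Substituting each data point gives a linear system:
  -2a + b = 7
  b = -5
Solving the system yields a = -6, b = -5.
So h(n) = -6n - 5.
Then h(-1) = 1.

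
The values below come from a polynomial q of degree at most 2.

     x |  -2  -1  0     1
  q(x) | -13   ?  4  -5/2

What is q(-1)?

The 3 known points determine the degree-2 polynomial uniquely.
Write q(x) = ax^2 + bx + c. Substituting each data point gives a linear system:
  4a - 2b + c = -13
  c = 4
  a + b + c = -5/2
Solving the system yields a = -5, b = -3/2, c = 4.
So q(x) = -5x² - (3/2)x + 4.
Then q(-1) = 1/2.

1/2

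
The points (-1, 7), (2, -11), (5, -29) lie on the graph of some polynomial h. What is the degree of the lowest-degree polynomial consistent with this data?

Forward differences of the values at x = -1, 2, 5:
  h  : 7  -11  -29
  Δ  : -18  -18
  Δ^2: 0
The first differences are constant (-18) and nonzero, while all higher differences vanish, so the minimal degree is 1.

1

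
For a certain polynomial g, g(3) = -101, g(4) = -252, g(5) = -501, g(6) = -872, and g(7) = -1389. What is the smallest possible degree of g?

Forward differences of the values at t = 3, 4, 5, 6, 7:
  g  : -101  -252  -501  -872  -1389
  Δ  : -151  -249  -371  -517
  Δ^2: -98  -122  -146
  Δ^3: -24  -24
  Δ^4: 0
The third differences are constant (-24) and nonzero, while all higher differences vanish, so the minimal degree is 3.

3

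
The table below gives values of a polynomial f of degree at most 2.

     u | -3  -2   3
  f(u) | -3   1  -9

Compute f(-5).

-17

Write f(u) = au^2 + bu + c. Substituting each data point gives a linear system:
  9a - 3b + c = -3
  4a - 2b + c = 1
  9a + 3b + c = -9
Solving the system yields a = -1, b = -1, c = 3.
So f(u) = -u^2 - u + 3.
Then f(-5) = -17.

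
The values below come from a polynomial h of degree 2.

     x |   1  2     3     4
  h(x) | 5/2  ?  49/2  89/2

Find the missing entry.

The 3 known points determine the degree-2 polynomial uniquely.
Write h(x) = ax^2 + bx + c. Substituting each data point gives a linear system:
  a + b + c = 5/2
  9a + 3b + c = 49/2
  16a + 4b + c = 89/2
Solving the system yields a = 3, b = -1, c = 1/2.
So h(x) = 3x² - x + 1/2.
Then h(2) = 21/2.

21/2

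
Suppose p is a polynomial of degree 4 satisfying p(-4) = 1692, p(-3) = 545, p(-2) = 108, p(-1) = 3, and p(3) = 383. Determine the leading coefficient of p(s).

6

Write p(s) = as^4 + bs^3 + cs^2 + ds + e. Substituting each data point gives a linear system:
  256a - 64b + 16c - 4d + e = 1692
  81a - 27b + 9c - 3d + e = 545
  16a - 8b + 4c - 2d + e = 108
  a - b + c - d + e = 3
  81a + 27b + 9c + 3d + e = 383
Solving the system yields a = 6, b = -3, c = -2, d = 0, e = -4.
So p(s) = 6s^4 - 3s^3 - 2s^2 - 4.
The leading coefficient is 6.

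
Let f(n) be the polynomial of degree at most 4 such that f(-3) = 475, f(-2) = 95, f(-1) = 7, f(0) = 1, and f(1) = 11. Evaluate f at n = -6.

7627

Forward differences of the values at n = -3, -2, -1, 0, 1:
  f  : 475  95  7  1  11
  Δ  : -380  -88  -6  10
  Δ^2: 292  82  16
  Δ^3: -210  -66
  Δ^4: 144
The fourth differences are constant, confirming degree 4.
Interpolating (Newton forward form) and evaluating at n = -6 gives f(-6) = 7627.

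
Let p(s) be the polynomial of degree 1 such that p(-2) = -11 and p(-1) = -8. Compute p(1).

-2

Using the Lagrange interpolation formula with nodes -2, -1:
  L_0(s) = (s + 1) / -1
  L_1(s) = (s + 2) / 1
Then p(s) = -11·L_0(s) - 8·L_1(s).
Expanding and collecting terms gives p(s) = 3s - 5.
Evaluating at s = 1: p(1) = -2.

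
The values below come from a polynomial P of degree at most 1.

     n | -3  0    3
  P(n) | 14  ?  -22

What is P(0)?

-4

On equispaced nodes a degree-1 polynomial has vanishing second forward difference, so
  P(-3) - 2·P(0) + P(3) = 0.
Substituting the known values and solving for P(0):
  -2·P(0) = 8
  P(0) = -4.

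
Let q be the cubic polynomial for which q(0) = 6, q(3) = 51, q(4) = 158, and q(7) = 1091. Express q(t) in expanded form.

q(t) = 4t^3 - 5t^2 - 6t + 6

Write q(t) = at^3 + bt^2 + ct + d. Substituting each data point gives a linear system:
  d = 6
  27a + 9b + 3c + d = 51
  64a + 16b + 4c + d = 158
  343a + 49b + 7c + d = 1091
Solving the system yields a = 4, b = -5, c = -6, d = 6.
So q(t) = 4t³ - 5t² - 6t + 6.
Check: q(4) = 158. ✓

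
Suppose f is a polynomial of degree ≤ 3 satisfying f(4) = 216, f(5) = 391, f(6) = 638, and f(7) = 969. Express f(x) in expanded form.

Write f(x) = ax^3 + bx^2 + cx + d. Substituting each data point gives a linear system:
  64a + 16b + 4c + d = 216
  125a + 25b + 5c + d = 391
  216a + 36b + 6c + d = 638
  343a + 49b + 7c + d = 969
Solving the system yields a = 2, b = 6, c = -1, d = -4.
So f(x) = 2x³ + 6x² - x - 4.
Check: f(7) = 969. ✓

f(x) = 2x^3 + 6x^2 - x - 4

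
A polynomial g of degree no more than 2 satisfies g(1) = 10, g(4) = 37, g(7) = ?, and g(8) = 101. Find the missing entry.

82

The 3 known points determine the degree-2 polynomial uniquely.
Write g(x) = ax^2 + bx + c. Substituting each data point gives a linear system:
  a + b + c = 10
  16a + 4b + c = 37
  64a + 8b + c = 101
Solving the system yields a = 1, b = 4, c = 5.
So g(x) = x^2 + 4x + 5.
Then g(7) = 82.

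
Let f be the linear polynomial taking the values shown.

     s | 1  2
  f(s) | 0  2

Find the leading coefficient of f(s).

Write f(s) = as + b. Substituting each data point gives a linear system:
  a + b = 0
  2a + b = 2
Solving the system yields a = 2, b = -2.
So f(s) = 2s - 2.
The leading coefficient is 2.

2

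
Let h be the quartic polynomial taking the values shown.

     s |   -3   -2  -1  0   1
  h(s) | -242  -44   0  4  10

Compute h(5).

-1626

Write h(s) = as^4 + bs^3 + cs^2 + ds + e. Substituting each data point gives a linear system:
  81a - 27b + 9c - 3d + e = -242
  16a - 8b + 4c - 2d + e = -44
  a - b + c - d + e = 0
  e = 4
  a + b + c + d + e = 10
Solving the system yields a = -3, b = 1, c = 4, d = 4, e = 4.
So h(s) = -3s^4 + s^3 + 4s^2 + 4s + 4.
Then h(5) = -1626.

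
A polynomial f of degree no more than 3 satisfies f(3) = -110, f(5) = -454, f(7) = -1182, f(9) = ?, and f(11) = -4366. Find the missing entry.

On equispaced nodes a degree-3 polynomial has vanishing fourth forward difference, so
  f(3) - 4·f(5) + 6·f(7) - 4·f(9) + f(11) = 0.
Substituting the known values and solving for f(9):
  -4·f(9) = 9752
  f(9) = -2438.

-2438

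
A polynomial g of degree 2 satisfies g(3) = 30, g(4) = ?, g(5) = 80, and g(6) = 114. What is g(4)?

The 3 known points determine the degree-2 polynomial uniquely.
Write g(x) = ax^2 + bx + c. Substituting each data point gives a linear system:
  9a + 3b + c = 30
  25a + 5b + c = 80
  36a + 6b + c = 114
Solving the system yields a = 3, b = 1, c = 0.
So g(x) = 3x^2 + x.
Then g(4) = 52.

52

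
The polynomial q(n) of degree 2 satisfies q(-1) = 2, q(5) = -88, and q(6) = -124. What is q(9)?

Using the Lagrange interpolation formula with nodes -1, 5, 6:
  L_0(n) = (n - 5)(n - 6) / 42
  L_1(n) = (n + 1)(n - 6) / -6
  L_2(n) = (n + 1)(n - 5) / 7
Then q(n) = 2·L_0(n) - 88·L_1(n) - 124·L_2(n).
Expanding and collecting terms gives q(n) = -3n^2 - 3n + 2.
Evaluating at n = 9: q(9) = -268.

-268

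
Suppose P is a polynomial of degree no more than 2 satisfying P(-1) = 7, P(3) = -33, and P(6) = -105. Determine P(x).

P(x) = -2x^2 - 6x + 3

Write P(x) = ax^2 + bx + c. Substituting each data point gives a linear system:
  a - b + c = 7
  9a + 3b + c = -33
  36a + 6b + c = -105
Solving the system yields a = -2, b = -6, c = 3.
So P(x) = -2x^2 - 6x + 3.
Check: P(3) = -33. ✓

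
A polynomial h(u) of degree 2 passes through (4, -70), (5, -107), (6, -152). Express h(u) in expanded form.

Write h(u) = au^2 + bu + c. Substituting each data point gives a linear system:
  16a + 4b + c = -70
  25a + 5b + c = -107
  36a + 6b + c = -152
Solving the system yields a = -4, b = -1, c = -2.
So h(u) = -4u² - u - 2.
Check: h(4) = -70. ✓

h(u) = -4u^2 - u - 2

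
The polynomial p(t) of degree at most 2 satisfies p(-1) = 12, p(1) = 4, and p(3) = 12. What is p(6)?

Write p(t) = at^2 + bt + c. Substituting each data point gives a linear system:
  a - b + c = 12
  a + b + c = 4
  9a + 3b + c = 12
Solving the system yields a = 2, b = -4, c = 6.
So p(t) = 2t² - 4t + 6.
Then p(6) = 54.

54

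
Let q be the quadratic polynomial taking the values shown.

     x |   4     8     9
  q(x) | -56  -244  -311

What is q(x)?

Using the Lagrange interpolation formula with nodes 4, 8, 9:
  L_0(x) = (x - 8)(x - 9) / 20
  L_1(x) = (x - 4)(x - 9) / -4
  L_2(x) = (x - 4)(x - 8) / 5
Then q(x) = -56·L_0(x) - 244·L_1(x) - 311·L_2(x).
Expanding and collecting terms gives q(x) = -4x² + x + 4.
Check: q(8) = -244. ✓

q(x) = -4x^2 + x + 4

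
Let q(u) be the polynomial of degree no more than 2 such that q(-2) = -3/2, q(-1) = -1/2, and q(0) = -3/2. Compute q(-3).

Using the Lagrange interpolation formula with nodes -2, -1, 0:
  L_0(u) = (u + 1)u / 2
  L_1(u) = (u + 2)u / -1
  L_2(u) = (u + 2)(u + 1) / 2
Then q(u) = -3/2·L_0(u) - 1/2·L_1(u) - 3/2·L_2(u).
Expanding and collecting terms gives q(u) = -u^2 - 2u - 3/2.
Evaluating at u = -3: q(-3) = -9/2.

-9/2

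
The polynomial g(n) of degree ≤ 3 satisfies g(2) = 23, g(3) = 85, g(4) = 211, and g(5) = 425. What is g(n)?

Using the Lagrange interpolation formula with nodes 2, 3, 4, 5:
  L_0(n) = (n - 3)(n - 4)(n - 5) / -6
  L_1(n) = (n - 2)(n - 4)(n - 5) / 2
  L_2(n) = (n - 2)(n - 3)(n - 5) / -2
  L_3(n) = (n - 2)(n - 3)(n - 4) / 6
Then g(n) = 23·L_0(n) + 85·L_1(n) + 211·L_2(n) + 425·L_3(n).
Expanding and collecting terms gives g(n) = 4n^3 - 4n^2 + 6n - 5.
Check: g(3) = 85. ✓

g(n) = 4n^3 - 4n^2 + 6n - 5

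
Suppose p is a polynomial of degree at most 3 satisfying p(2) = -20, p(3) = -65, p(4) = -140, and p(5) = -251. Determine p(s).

Write p(s) = as^3 + bs^2 + cs + d. Substituting each data point gives a linear system:
  8a + 4b + 2c + d = -20
  27a + 9b + 3c + d = -65
  64a + 16b + 4c + d = -140
  125a + 25b + 5c + d = -251
Solving the system yields a = -1, b = -6, c = 4, d = 4.
So p(s) = -s^3 - 6s^2 + 4s + 4.
Check: p(3) = -65. ✓

p(s) = -s^3 - 6s^2 + 4s + 4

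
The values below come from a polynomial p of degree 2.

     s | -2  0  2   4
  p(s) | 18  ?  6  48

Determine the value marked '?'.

-4

The 3 known points determine the degree-2 polynomial uniquely.
Write p(s) = as^2 + bs + c. Substituting each data point gives a linear system:
  4a - 2b + c = 18
  4a + 2b + c = 6
  16a + 4b + c = 48
Solving the system yields a = 4, b = -3, c = -4.
So p(s) = 4s^2 - 3s - 4.
Then p(0) = -4.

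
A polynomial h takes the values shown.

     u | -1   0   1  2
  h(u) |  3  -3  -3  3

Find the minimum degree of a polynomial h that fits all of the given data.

2

Forward differences of the values at u = -1, 0, 1, 2:
  h  : 3  -3  -3  3
  Δ  : -6  0  6
  Δ^2: 6  6
  Δ^3: 0
The second differences are constant (6) and nonzero, while all higher differences vanish, so the minimal degree is 2.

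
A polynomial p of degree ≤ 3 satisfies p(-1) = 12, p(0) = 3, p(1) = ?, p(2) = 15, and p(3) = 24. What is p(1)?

6

The 4 known points determine the degree-3 polynomial uniquely.
Write p(n) = an^3 + bn^2 + cn + d. Substituting each data point gives a linear system:
  -a + b - c + d = 12
  d = 3
  8a + 4b + 2c + d = 15
  27a + 9b + 3c + d = 24
Solving the system yields a = -1, b = 6, c = -2, d = 3.
So p(n) = -n^3 + 6n^2 - 2n + 3.
Then p(1) = 6.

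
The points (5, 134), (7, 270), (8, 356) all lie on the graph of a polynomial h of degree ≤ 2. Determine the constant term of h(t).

Write h(t) = at^2 + bt + c. Substituting each data point gives a linear system:
  25a + 5b + c = 134
  49a + 7b + c = 270
  64a + 8b + c = 356
Solving the system yields a = 6, b = -4, c = 4.
So h(t) = 6t² - 4t + 4.
The constant term is 4.

4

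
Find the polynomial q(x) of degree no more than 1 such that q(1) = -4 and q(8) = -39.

q(x) = -5x + 1

Using the Lagrange interpolation formula with nodes 1, 8:
  L_0(x) = (x - 8) / -7
  L_1(x) = (x - 1) / 7
Then q(x) = -4·L_0(x) - 39·L_1(x).
Expanding and collecting terms gives q(x) = -5x + 1.
Check: q(8) = -39. ✓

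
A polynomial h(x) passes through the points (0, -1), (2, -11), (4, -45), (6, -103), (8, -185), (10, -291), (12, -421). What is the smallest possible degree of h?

2

Forward differences of the values at x = 0, 2, 4, 6, 8, 10, 12:
  h  : -1  -11  -45  -103  -185  -291  -421
  Δ  : -10  -34  -58  -82  -106  -130
  Δ^2: -24  -24  -24  -24  -24
  Δ^3: 0  0  0  0
  Δ^4: 0  0  0
  Δ^5: 0  0
  Δ^6: 0
The second differences are constant (-24) and nonzero, while all higher differences vanish, so the minimal degree is 2.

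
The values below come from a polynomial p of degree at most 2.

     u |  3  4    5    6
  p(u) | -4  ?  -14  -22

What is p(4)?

-8

On equispaced nodes a degree-2 polynomial has vanishing third forward difference, so
  - p(3) + 3·p(4) - 3·p(5) + p(6) = 0.
Substituting the known values and solving for p(4):
  3·p(4) = -24
  p(4) = -8.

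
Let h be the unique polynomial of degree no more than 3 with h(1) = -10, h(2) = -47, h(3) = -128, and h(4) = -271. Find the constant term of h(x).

1

Write h(x) = ax^3 + bx^2 + cx + d. Substituting each data point gives a linear system:
  a + b + c + d = -10
  8a + 4b + 2c + d = -47
  27a + 9b + 3c + d = -128
  64a + 16b + 4c + d = -271
Solving the system yields a = -3, b = -4, c = -4, d = 1.
So h(x) = -3x³ - 4x² - 4x + 1.
The constant term is 1.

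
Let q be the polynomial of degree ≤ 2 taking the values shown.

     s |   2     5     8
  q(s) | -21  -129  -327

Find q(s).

Using the Lagrange interpolation formula with nodes 2, 5, 8:
  L_0(s) = (s - 5)(s - 8) / 18
  L_1(s) = (s - 2)(s - 8) / -9
  L_2(s) = (s - 2)(s - 5) / 18
Then q(s) = -21·L_0(s) - 129·L_1(s) - 327·L_2(s).
Expanding and collecting terms gives q(s) = -5s^2 - s + 1.
Check: q(2) = -21. ✓

q(s) = -5s^2 - s + 1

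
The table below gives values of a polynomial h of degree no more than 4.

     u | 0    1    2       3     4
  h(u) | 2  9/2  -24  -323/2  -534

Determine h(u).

Using the Lagrange interpolation formula with nodes 0, 1, 2, 3, 4:
  L_0(u) = (u - 1)(u - 2)(u - 3)(u - 4) / 24
  L_1(u) = u(u - 2)(u - 3)(u - 4) / -6
  L_2(u) = u(u - 1)(u - 3)(u - 4) / 4
  L_3(u) = u(u - 1)(u - 2)(u - 4) / -6
  L_4(u) = u(u - 1)(u - 2)(u - 3) / 24
Then h(u) = 2·L_0(u) + 9/2·L_1(u) - 24·L_2(u) - 323/2·L_3(u) - 534·L_4(u).
Expanding and collecting terms gives h(u) = -2u⁴ - u³ + (3/2)u² + 4u + 2.
Check: h(1) = 9/2. ✓

h(u) = -2u^4 - u^3 + (3/2)u^2 + 4u + 2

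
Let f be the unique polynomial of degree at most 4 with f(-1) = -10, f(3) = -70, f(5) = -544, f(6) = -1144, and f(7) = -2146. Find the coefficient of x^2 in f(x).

Write f(x) = ax^4 + bx^3 + cx^2 + dx + e. Substituting each data point gives a linear system:
  a - b + c - d + e = -10
  81a + 27b + 9c + 3d + e = -70
  625a + 125b + 25c + 5d + e = -544
  1296a + 216b + 36c + 6d + e = -1144
  2401a + 343b + 49c + 7d + e = -2146
Solving the system yields a = -1, b = 1, c = -2, d = 2, e = -4.
So f(x) = -x^4 + x^3 - 2x^2 + 2x - 4.
The coefficient of x^2 is -2.

-2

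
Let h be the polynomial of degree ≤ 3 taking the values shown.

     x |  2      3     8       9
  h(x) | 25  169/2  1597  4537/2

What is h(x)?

h(x) = 3x^3 + (3/2)x^2 - 5x + 5

Using the Lagrange interpolation formula with nodes 2, 3, 8, 9:
  L_0(x) = (x - 3)(x - 8)(x - 9) / -42
  L_1(x) = (x - 2)(x - 8)(x - 9) / 30
  L_2(x) = (x - 2)(x - 3)(x - 9) / -30
  L_3(x) = (x - 2)(x - 3)(x - 8) / 42
Then h(x) = 25·L_0(x) + 169/2·L_1(x) + 1597·L_2(x) + 4537/2·L_3(x).
Expanding and collecting terms gives h(x) = 3x³ + (3/2)x² - 5x + 5.
Check: h(2) = 25. ✓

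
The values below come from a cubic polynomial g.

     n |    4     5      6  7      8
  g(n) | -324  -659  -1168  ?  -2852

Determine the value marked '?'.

The 4 known points determine the degree-3 polynomial uniquely.
Write g(n) = an^3 + bn^2 + cn + d. Substituting each data point gives a linear system:
  64a + 16b + 4c + d = -324
  125a + 25b + 5c + d = -659
  216a + 36b + 6c + d = -1168
  512a + 64b + 8c + d = -2852
Solving the system yields a = -6, b = 3, c = 4, d = -4.
So g(n) = -6n^3 + 3n^2 + 4n - 4.
Then g(7) = -1887.

-1887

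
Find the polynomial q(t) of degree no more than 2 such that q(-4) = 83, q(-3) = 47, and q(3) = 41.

q(t) = 5t^2 - t - 1

Write q(t) = at^2 + bt + c. Substituting each data point gives a linear system:
  16a - 4b + c = 83
  9a - 3b + c = 47
  9a + 3b + c = 41
Solving the system yields a = 5, b = -1, c = -1.
So q(t) = 5t² - t - 1.
Check: q(-4) = 83. ✓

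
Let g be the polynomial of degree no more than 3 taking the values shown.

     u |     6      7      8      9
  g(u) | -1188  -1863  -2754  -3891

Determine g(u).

g(u) = -5u^3 - 3u^2 - u + 6

Write g(u) = au^3 + bu^2 + cu + d. Substituting each data point gives a linear system:
  216a + 36b + 6c + d = -1188
  343a + 49b + 7c + d = -1863
  512a + 64b + 8c + d = -2754
  729a + 81b + 9c + d = -3891
Solving the system yields a = -5, b = -3, c = -1, d = 6.
So g(u) = -5u^3 - 3u^2 - u + 6.
Check: g(9) = -3891. ✓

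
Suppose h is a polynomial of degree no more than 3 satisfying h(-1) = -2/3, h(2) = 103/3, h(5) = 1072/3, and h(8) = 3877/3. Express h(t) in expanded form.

h(t) = 2t^3 + 4t^2 + (5/3)t - 1

Using the Lagrange interpolation formula with nodes -1, 2, 5, 8:
  L_0(t) = (t - 2)(t - 5)(t - 8) / -162
  L_1(t) = (t + 1)(t - 5)(t - 8) / 54
  L_2(t) = (t + 1)(t - 2)(t - 8) / -54
  L_3(t) = (t + 1)(t - 2)(t - 5) / 162
Then h(t) = -2/3·L_0(t) + 103/3·L_1(t) + 1072/3·L_2(t) + 3877/3·L_3(t).
Expanding and collecting terms gives h(t) = 2t³ + 4t² + (5/3)t - 1.
Check: h(5) = 1072/3. ✓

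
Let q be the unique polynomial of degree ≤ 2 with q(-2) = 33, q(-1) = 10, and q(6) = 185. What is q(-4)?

Using the Lagrange interpolation formula with nodes -2, -1, 6:
  L_0(x) = (x + 1)(x - 6) / 8
  L_1(x) = (x + 2)(x - 6) / -7
  L_2(x) = (x + 2)(x + 1) / 56
Then q(x) = 33·L_0(x) + 10·L_1(x) + 185·L_2(x).
Expanding and collecting terms gives q(x) = 6x² - 5x - 1.
Evaluating at x = -4: q(-4) = 115.

115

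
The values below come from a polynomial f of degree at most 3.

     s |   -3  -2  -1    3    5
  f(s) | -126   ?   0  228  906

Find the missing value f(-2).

-32

The 4 known points determine the degree-3 polynomial uniquely.
Write f(s) = as^3 + bs^2 + cs + d. Substituting each data point gives a linear system:
  -27a + 9b - 3c + d = -126
  -a + b - c + d = 0
  27a + 9b + 3c + d = 228
  125a + 25b + 5c + d = 906
Solving the system yields a = 6, b = 5, c = 5, d = 6.
So f(s) = 6s^3 + 5s^2 + 5s + 6.
Then f(-2) = -32.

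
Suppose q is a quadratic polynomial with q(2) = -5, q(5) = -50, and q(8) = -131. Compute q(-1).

4

Using the Lagrange interpolation formula with nodes 2, 5, 8:
  L_0(n) = (n - 5)(n - 8) / 18
  L_1(n) = (n - 2)(n - 8) / -9
  L_2(n) = (n - 2)(n - 5) / 18
Then q(n) = -5·L_0(n) - 50·L_1(n) - 131·L_2(n).
Expanding and collecting terms gives q(n) = -2n² - n + 5.
Evaluating at n = -1: q(-1) = 4.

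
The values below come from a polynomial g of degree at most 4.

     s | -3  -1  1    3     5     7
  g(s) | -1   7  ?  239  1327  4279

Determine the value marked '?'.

7

The 5 known points determine the degree-4 polynomial uniquely.
Write g(s) = as^4 + bs^3 + cs^2 + ds + e. Substituting each data point gives a linear system:
  81a - 27b + 9c - 3d + e = -1
  a - b + c - d + e = 7
  81a + 27b + 9c + 3d + e = 239
  625a + 125b + 25c + 5d + e = 1327
  2401a + 343b + 49c + 7d + e = 4279
Solving the system yields a = 1, b = 5, c = 4, d = -5, e = 2.
So g(s) = s^4 + 5s^3 + 4s^2 - 5s + 2.
Then g(1) = 7.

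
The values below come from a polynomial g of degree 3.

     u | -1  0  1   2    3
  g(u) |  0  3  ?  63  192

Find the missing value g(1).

12

On equispaced nodes a degree-3 polynomial has vanishing fourth forward difference, so
  g(-1) - 4·g(0) + 6·g(1) - 4·g(2) + g(3) = 0.
Substituting the known values and solving for g(1):
  6·g(1) = 72
  g(1) = 12.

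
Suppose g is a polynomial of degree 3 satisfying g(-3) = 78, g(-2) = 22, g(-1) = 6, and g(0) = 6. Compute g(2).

Using the Lagrange interpolation formula with nodes -3, -2, -1, 0:
  L_0(n) = (n + 2)(n + 1)n / -6
  L_1(n) = (n + 3)(n + 1)n / 2
  L_2(n) = (n + 3)(n + 2)n / -2
  L_3(n) = (n + 3)(n + 2)(n + 1) / 6
Then g(n) = 78·L_0(n) + 22·L_1(n) + 6·L_2(n) + 6·L_3(n).
Expanding and collecting terms gives g(n) = -4n^3 - 4n^2 + 6.
Evaluating at n = 2: g(2) = -42.

-42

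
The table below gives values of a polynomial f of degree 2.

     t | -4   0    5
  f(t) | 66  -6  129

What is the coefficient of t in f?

Write f(t) = at^2 + bt + c. Substituting each data point gives a linear system:
  16a - 4b + c = 66
  c = -6
  25a + 5b + c = 129
Solving the system yields a = 5, b = 2, c = -6.
So f(t) = 5t^2 + 2t - 6.
The coefficient of t is 2.

2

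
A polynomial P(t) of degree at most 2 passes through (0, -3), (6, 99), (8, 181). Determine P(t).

Using the Lagrange interpolation formula with nodes 0, 6, 8:
  L_0(t) = (t - 6)(t - 8) / 48
  L_1(t) = t(t - 8) / -12
  L_2(t) = t(t - 6) / 16
Then P(t) = -3·L_0(t) + 99·L_1(t) + 181·L_2(t).
Expanding and collecting terms gives P(t) = 3t² - t - 3.
Check: P(6) = 99. ✓

P(t) = 3t^2 - t - 3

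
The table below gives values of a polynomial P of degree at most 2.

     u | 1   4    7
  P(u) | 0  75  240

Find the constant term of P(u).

-5

Write P(u) = au^2 + bu + c. Substituting each data point gives a linear system:
  a + b + c = 0
  16a + 4b + c = 75
  49a + 7b + c = 240
Solving the system yields a = 5, b = 0, c = -5.
So P(u) = 5u² - 5.
The constant term is -5.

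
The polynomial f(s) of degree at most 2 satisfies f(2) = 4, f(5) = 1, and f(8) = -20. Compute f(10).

Using the Lagrange interpolation formula with nodes 2, 5, 8:
  L_0(s) = (s - 5)(s - 8) / 18
  L_1(s) = (s - 2)(s - 8) / -9
  L_2(s) = (s - 2)(s - 5) / 18
Then f(s) = 4·L_0(s) + 1·L_1(s) - 20·L_2(s).
Expanding and collecting terms gives f(s) = -s^2 + 6s - 4.
Evaluating at s = 10: f(10) = -44.

-44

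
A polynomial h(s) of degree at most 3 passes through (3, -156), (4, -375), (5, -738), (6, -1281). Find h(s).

h(s) = -6s^3 + 3s - 3

Using the Lagrange interpolation formula with nodes 3, 4, 5, 6:
  L_0(s) = (s - 4)(s - 5)(s - 6) / -6
  L_1(s) = (s - 3)(s - 5)(s - 6) / 2
  L_2(s) = (s - 3)(s - 4)(s - 6) / -2
  L_3(s) = (s - 3)(s - 4)(s - 5) / 6
Then h(s) = -156·L_0(s) - 375·L_1(s) - 738·L_2(s) - 1281·L_3(s).
Expanding and collecting terms gives h(s) = -6s³ + 3s - 3.
Check: h(5) = -738. ✓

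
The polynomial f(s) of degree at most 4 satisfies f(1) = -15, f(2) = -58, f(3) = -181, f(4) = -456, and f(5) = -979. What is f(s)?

Write f(s) = as^4 + bs^3 + cs^2 + ds + e. Substituting each data point gives a linear system:
  a + b + c + d + e = -15
  16a + 8b + 4c + 2d + e = -58
  81a + 27b + 9c + 3d + e = -181
  256a + 64b + 16c + 4d + e = -456
  625a + 125b + 25c + 5d + e = -979
Solving the system yields a = -1, b = -2, c = -3, d = -5, e = -4.
So f(s) = -s^4 - 2s^3 - 3s^2 - 5s - 4.
Check: f(5) = -979. ✓

f(s) = -s^4 - 2s^3 - 3s^2 - 5s - 4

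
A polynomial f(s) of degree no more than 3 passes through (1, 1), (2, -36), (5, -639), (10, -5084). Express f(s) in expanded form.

f(s) = -5s^3 - s^2 + s + 6

Write f(s) = as^3 + bs^2 + cs + d. Substituting each data point gives a linear system:
  a + b + c + d = 1
  8a + 4b + 2c + d = -36
  125a + 25b + 5c + d = -639
  1000a + 100b + 10c + d = -5084
Solving the system yields a = -5, b = -1, c = 1, d = 6.
So f(s) = -5s^3 - s^2 + s + 6.
Check: f(2) = -36. ✓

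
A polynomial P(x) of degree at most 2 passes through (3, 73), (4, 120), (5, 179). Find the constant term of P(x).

Write P(x) = ax^2 + bx + c. Substituting each data point gives a linear system:
  9a + 3b + c = 73
  16a + 4b + c = 120
  25a + 5b + c = 179
Solving the system yields a = 6, b = 5, c = 4.
So P(x) = 6x^2 + 5x + 4.
The constant term is 4.

4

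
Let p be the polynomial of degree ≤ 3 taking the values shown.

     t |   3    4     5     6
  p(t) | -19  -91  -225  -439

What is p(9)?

-1741

Forward differences of the values at t = 3, 4, 5, 6:
  p  : -19  -91  -225  -439
  Δ  : -72  -134  -214
  Δ^2: -62  -80
  Δ^3: -18
The third differences are constant, confirming degree 3.
Interpolating (Newton forward form) and evaluating at t = 9 gives p(9) = -1741.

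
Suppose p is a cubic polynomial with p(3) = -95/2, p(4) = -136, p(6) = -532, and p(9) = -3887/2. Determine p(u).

p(u) = -3u^3 + (5/2)u^2 + 5u - 4

Write p(u) = au^3 + bu^2 + cu + d. Substituting each data point gives a linear system:
  27a + 9b + 3c + d = -95/2
  64a + 16b + 4c + d = -136
  216a + 36b + 6c + d = -532
  729a + 81b + 9c + d = -3887/2
Solving the system yields a = -3, b = 5/2, c = 5, d = -4.
So p(u) = -3u³ + (5/2)u² + 5u - 4.
Check: p(9) = -3887/2. ✓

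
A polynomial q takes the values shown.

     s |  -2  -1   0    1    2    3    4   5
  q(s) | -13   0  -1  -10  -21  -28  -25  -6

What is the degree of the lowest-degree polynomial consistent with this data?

Forward differences of the values at s = -2, -1, 0, 1, 2, 3, 4, 5:
  q  : -13  0  -1  -10  -21  -28  -25  -6
  Δ  : 13  -1  -9  -11  -7  3  19
  Δ^2: -14  -8  -2  4  10  16
  Δ^3: 6  6  6  6  6
  Δ^4: 0  0  0  0
  Δ^5: 0  0  0
  Δ^6: 0  0
  Δ^7: 0
The third differences are constant (6) and nonzero, while all higher differences vanish, so the minimal degree is 3.

3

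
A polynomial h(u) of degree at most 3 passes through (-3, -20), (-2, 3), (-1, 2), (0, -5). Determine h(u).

Write h(u) = au^3 + bu^2 + cu + d. Substituting each data point gives a linear system:
  -27a + 9b - 3c + d = -20
  -8a + 4b - 2c + d = 3
  -a + b - c + d = 2
  d = -5
Solving the system yields a = 3, b = 6, c = -4, d = -5.
So h(u) = 3u^3 + 6u^2 - 4u - 5.
Check: h(0) = -5. ✓

h(u) = 3u^3 + 6u^2 - 4u - 5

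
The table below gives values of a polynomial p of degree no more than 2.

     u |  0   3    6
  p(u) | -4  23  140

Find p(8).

268

Using the Lagrange interpolation formula with nodes 0, 3, 6:
  L_0(u) = (u - 3)(u - 6) / 18
  L_1(u) = u(u - 6) / -9
  L_2(u) = u(u - 3) / 18
Then p(u) = -4·L_0(u) + 23·L_1(u) + 140·L_2(u).
Expanding and collecting terms gives p(u) = 5u² - 6u - 4.
Evaluating at u = 8: p(8) = 268.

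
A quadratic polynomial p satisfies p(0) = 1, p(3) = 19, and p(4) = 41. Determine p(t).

p(t) = 4t^2 - 6t + 1

Using the Lagrange interpolation formula with nodes 0, 3, 4:
  L_0(t) = (t - 3)(t - 4) / 12
  L_1(t) = t(t - 4) / -3
  L_2(t) = t(t - 3) / 4
Then p(t) = 1·L_0(t) + 19·L_1(t) + 41·L_2(t).
Expanding and collecting terms gives p(t) = 4t² - 6t + 1.
Check: p(0) = 1. ✓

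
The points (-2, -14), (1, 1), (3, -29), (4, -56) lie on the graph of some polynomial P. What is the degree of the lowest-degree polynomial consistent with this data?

Divided differences on the nodes -2, 1, 3, 4:
  order 0: -14  1  -29  -56
  order 1: 5  -15  -27
  order 2: -4  -4
  order 3: 0
The order-2 divided differences are all -4 (nonzero) and every higher order vanishes, so the data lies on a polynomial of degree exactly 2.

2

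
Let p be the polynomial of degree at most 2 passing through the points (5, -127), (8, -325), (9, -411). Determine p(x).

Write p(x) = ax^2 + bx + c. Substituting each data point gives a linear system:
  25a + 5b + c = -127
  64a + 8b + c = -325
  81a + 9b + c = -411
Solving the system yields a = -5, b = -1, c = 3.
So p(x) = -5x^2 - x + 3.
Check: p(9) = -411. ✓

p(x) = -5x^2 - x + 3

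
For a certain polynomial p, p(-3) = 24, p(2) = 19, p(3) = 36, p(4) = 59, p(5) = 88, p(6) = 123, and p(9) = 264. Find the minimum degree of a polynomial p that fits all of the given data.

Divided differences on the nodes -3, 2, 3, 4, 5, 6, 9:
  order 0: 24  19  36  59  88  123  264
  order 1: -1  17  23  29  35  47
  order 2: 3  3  3  3  3
  order 3: 0  0  0  0
  order 4: 0  0  0
  order 5: 0  0
  order 6: 0
The order-2 divided differences are all 3 (nonzero) and every higher order vanishes, so the data lies on a polynomial of degree exactly 2.

2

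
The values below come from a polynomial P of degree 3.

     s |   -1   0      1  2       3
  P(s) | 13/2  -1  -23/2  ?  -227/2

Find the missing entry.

-43

On equispaced nodes a degree-3 polynomial has vanishing fourth forward difference, so
  P(-1) - 4·P(0) + 6·P(1) - 4·P(2) + P(3) = 0.
Substituting the known values and solving for P(2):
  -4·P(2) = 172
  P(2) = -43.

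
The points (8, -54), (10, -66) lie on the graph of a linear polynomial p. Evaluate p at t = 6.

Using the Lagrange interpolation formula with nodes 8, 10:
  L_0(t) = (t - 10) / -2
  L_1(t) = (t - 8) / 2
Then p(t) = -54·L_0(t) - 66·L_1(t).
Expanding and collecting terms gives p(t) = -6t - 6.
Evaluating at t = 6: p(6) = -42.

-42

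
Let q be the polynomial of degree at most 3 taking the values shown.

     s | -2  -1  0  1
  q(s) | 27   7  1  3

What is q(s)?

Using the Lagrange interpolation formula with nodes -2, -1, 0, 1:
  L_0(s) = (s + 1)s(s - 1) / -6
  L_1(s) = (s + 2)s(s - 1) / 2
  L_2(s) = (s + 2)(s + 1)(s - 1) / -2
  L_3(s) = (s + 2)(s + 1)s / 6
Then q(s) = 27·L_0(s) + 7·L_1(s) + 1·L_2(s) + 3·L_3(s).
Expanding and collecting terms gives q(s) = -s³ + 4s² - s + 1.
Check: q(-1) = 7. ✓

q(s) = -s^3 + 4s^2 - s + 1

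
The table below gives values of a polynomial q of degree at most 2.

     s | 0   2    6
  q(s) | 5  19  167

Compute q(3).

41

Write q(s) = as^2 + bs + c. Substituting each data point gives a linear system:
  c = 5
  4a + 2b + c = 19
  36a + 6b + c = 167
Solving the system yields a = 5, b = -3, c = 5.
So q(s) = 5s^2 - 3s + 5.
Then q(3) = 41.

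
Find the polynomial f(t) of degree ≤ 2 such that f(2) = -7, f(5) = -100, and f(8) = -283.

Write f(t) = at^2 + bt + c. Substituting each data point gives a linear system:
  4a + 2b + c = -7
  25a + 5b + c = -100
  64a + 8b + c = -283
Solving the system yields a = -5, b = 4, c = 5.
So f(t) = -5t^2 + 4t + 5.
Check: f(2) = -7. ✓

f(t) = -5t^2 + 4t + 5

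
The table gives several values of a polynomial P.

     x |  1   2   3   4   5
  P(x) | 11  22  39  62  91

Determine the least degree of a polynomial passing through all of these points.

Forward differences of the values at x = 1, 2, 3, 4, 5:
  P  : 11  22  39  62  91
  Δ  : 11  17  23  29
  Δ^2: 6  6  6
  Δ^3: 0  0
  Δ^4: 0
The second differences are constant (6) and nonzero, while all higher differences vanish, so the minimal degree is 2.

2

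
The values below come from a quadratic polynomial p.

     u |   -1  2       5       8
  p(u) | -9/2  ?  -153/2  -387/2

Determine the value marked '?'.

The 3 known points determine the degree-2 polynomial uniquely.
Write p(u) = au^2 + bu + c. Substituting each data point gives a linear system:
  a - b + c = -9/2
  25a + 5b + c = -153/2
  64a + 8b + c = -387/2
Solving the system yields a = -3, b = 0, c = -3/2.
So p(u) = -3u^2 - 3/2.
Then p(2) = -27/2.

-27/2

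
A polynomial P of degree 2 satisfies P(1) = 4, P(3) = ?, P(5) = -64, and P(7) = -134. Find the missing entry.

-18

On equispaced nodes a degree-2 polynomial has vanishing third forward difference, so
  - P(1) + 3·P(3) - 3·P(5) + P(7) = 0.
Substituting the known values and solving for P(3):
  3·P(3) = -54
  P(3) = -18.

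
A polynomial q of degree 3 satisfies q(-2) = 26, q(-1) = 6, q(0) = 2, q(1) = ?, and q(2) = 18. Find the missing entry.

On equispaced nodes a degree-3 polynomial has vanishing fourth forward difference, so
  q(-2) - 4·q(-1) + 6·q(0) - 4·q(1) + q(2) = 0.
Substituting the known values and solving for q(1):
  -4·q(1) = -32
  q(1) = 8.

8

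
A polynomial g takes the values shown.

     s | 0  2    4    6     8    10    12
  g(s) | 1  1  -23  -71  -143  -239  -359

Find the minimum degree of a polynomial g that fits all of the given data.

Forward differences of the values at s = 0, 2, 4, 6, 8, 10, 12:
  g  : 1  1  -23  -71  -143  -239  -359
  Δ  : 0  -24  -48  -72  -96  -120
  Δ^2: -24  -24  -24  -24  -24
  Δ^3: 0  0  0  0
  Δ^4: 0  0  0
  Δ^5: 0  0
  Δ^6: 0
The second differences are constant (-24) and nonzero, while all higher differences vanish, so the minimal degree is 2.

2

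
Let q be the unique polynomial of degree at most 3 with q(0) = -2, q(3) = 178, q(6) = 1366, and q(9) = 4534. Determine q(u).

Write q(u) = au^3 + bu^2 + cu + d. Substituting each data point gives a linear system:
  d = -2
  27a + 9b + 3c + d = 178
  216a + 36b + 6c + d = 1366
  729a + 81b + 9c + d = 4534
Solving the system yields a = 6, b = 2, c = 0, d = -2.
So q(u) = 6u³ + 2u² - 2.
Check: q(9) = 4534. ✓

q(u) = 6u^3 + 2u^2 - 2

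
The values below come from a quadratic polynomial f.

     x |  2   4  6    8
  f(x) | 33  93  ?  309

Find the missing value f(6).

On equispaced nodes a degree-2 polynomial has vanishing third forward difference, so
  - f(2) + 3·f(4) - 3·f(6) + f(8) = 0.
Substituting the known values and solving for f(6):
  -3·f(6) = -555
  f(6) = 185.

185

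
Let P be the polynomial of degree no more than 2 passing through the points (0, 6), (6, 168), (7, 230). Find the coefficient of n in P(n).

-3

Write P(n) = an^2 + bn + c. Substituting each data point gives a linear system:
  c = 6
  36a + 6b + c = 168
  49a + 7b + c = 230
Solving the system yields a = 5, b = -3, c = 6.
So P(n) = 5n² - 3n + 6.
The coefficient of n is -3.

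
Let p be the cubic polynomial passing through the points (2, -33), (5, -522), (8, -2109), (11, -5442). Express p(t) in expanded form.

Write p(t) = at^3 + bt^2 + ct + d. Substituting each data point gives a linear system:
  8a + 4b + 2c + d = -33
  125a + 25b + 5c + d = -522
  512a + 64b + 8c + d = -2109
  1331a + 121b + 11c + d = -5442
Solving the system yields a = -4, b = -1, c = 0, d = 3.
So p(t) = -4t^3 - t^2 + 3.
Check: p(2) = -33. ✓

p(t) = -4t^3 - t^2 + 3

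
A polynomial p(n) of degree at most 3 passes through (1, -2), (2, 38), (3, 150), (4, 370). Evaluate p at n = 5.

Write p(n) = an^3 + bn^2 + cn + d. Substituting each data point gives a linear system:
  a + b + c + d = -2
  8a + 4b + 2c + d = 38
  27a + 9b + 3c + d = 150
  64a + 16b + 4c + d = 370
Solving the system yields a = 6, b = 0, c = -2, d = -6.
So p(n) = 6n^3 - 2n - 6.
Then p(5) = 734.

734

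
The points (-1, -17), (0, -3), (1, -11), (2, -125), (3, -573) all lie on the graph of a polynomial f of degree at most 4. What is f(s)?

f(s) = -6s^4 - 2s^3 - 5s^2 + 5s - 3

Write f(s) = as^4 + bs^3 + cs^2 + ds + e. Substituting each data point gives a linear system:
  a - b + c - d + e = -17
  e = -3
  a + b + c + d + e = -11
  16a + 8b + 4c + 2d + e = -125
  81a + 27b + 9c + 3d + e = -573
Solving the system yields a = -6, b = -2, c = -5, d = 5, e = -3.
So f(s) = -6s^4 - 2s^3 - 5s^2 + 5s - 3.
Check: f(-1) = -17. ✓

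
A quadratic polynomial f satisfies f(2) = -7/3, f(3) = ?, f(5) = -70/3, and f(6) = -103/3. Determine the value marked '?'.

-22/3

The 3 known points determine the degree-2 polynomial uniquely.
Write f(x) = ax^2 + bx + c. Substituting each data point gives a linear system:
  4a + 2b + c = -7/3
  25a + 5b + c = -70/3
  36a + 6b + c = -103/3
Solving the system yields a = -1, b = 0, c = 5/3.
So f(x) = -x^2 + 5/3.
Then f(3) = -22/3.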